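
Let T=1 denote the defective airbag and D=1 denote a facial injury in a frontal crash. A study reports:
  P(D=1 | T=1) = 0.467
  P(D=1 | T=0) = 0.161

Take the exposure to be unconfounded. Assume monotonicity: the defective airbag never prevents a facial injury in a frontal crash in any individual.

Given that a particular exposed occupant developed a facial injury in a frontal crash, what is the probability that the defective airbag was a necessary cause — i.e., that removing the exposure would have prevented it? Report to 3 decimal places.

Let p₁ = 0.467, p₀ = 0.161.
Under exogeneity and monotonicity, PN = (p₁ − p₀) / p₁.
PN = (0.467 − 0.161) / 0.467 = 0.306 / 0.467 ≈ 0.6552

PN ≈ 0.655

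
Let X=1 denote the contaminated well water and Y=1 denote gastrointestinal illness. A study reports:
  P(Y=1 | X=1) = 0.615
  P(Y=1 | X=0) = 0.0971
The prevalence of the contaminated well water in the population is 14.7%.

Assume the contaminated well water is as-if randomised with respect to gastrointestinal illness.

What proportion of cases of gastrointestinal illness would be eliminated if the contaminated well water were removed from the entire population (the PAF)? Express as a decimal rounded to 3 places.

PAF ≈ 0.439

Let p₁ = 0.615, p₀ = 0.0971.
Overall risk P(Y=1) = π·p₁ + (1−π)·p₀ = 0.147×0.615 + 0.853×0.0971 = 0.17323.
Under exogeneity, PAF = [P(Y=1) − p₀] / P(Y=1).
PAF = (0.17323 − 0.0971) / 0.17323 ≈ 0.4395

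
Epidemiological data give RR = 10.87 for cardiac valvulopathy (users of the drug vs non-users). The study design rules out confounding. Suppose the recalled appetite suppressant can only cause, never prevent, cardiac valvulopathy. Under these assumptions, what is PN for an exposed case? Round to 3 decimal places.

PN ≈ 0.908

Under exogeneity and monotonicity, PN = (RR − 1) / RR = 1 − 1/RR.
PN = (10.87 − 1) / 10.87 = 9.87 / 10.87 ≈ 0.9080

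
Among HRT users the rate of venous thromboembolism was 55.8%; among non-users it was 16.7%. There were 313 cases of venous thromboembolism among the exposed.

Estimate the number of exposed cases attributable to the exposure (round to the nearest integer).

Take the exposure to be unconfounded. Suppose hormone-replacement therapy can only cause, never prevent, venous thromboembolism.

about 219 cases

p₁ = 0.558, p₀ = 0.167.
PN = (p₁ − p₀)/p₁ = (0.558 − 0.167) / 0.558 ≈ 0.70072.
Attributable cases ≈ PN × (exposed cases) = 0.70072 × 313 ≈ 219.32.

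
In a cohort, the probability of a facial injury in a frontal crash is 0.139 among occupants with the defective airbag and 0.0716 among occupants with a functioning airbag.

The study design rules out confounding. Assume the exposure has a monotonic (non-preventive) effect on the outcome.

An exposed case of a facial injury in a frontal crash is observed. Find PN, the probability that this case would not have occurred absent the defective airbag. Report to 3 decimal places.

Let p₁ = 0.139, p₀ = 0.0716.
Under exogeneity and monotonicity, PN = (p₁ − p₀) / p₁.
PN = (0.139 − 0.0716) / 0.139 = 0.0674 / 0.139 ≈ 0.4849

PN ≈ 0.485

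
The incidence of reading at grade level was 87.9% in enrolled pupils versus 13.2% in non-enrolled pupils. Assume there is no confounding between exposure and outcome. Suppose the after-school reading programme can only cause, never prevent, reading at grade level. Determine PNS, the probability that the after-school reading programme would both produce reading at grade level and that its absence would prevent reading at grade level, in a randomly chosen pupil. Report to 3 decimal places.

p₁ = 0.879, p₀ = 0.132.
Under exogeneity and monotonicity, PNS = p₁ − p₀.
PNS = 0.879 − 0.132 = 0.747

PNS ≈ 0.747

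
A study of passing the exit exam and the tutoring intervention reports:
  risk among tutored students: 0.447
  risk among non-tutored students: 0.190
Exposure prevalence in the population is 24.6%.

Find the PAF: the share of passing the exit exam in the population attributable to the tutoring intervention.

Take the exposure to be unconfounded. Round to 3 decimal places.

Let p₁ = 0.447, p₀ = 0.19.
Overall risk P(Y=1) = π·p₁ + (1−π)·p₀ = 0.246×0.447 + 0.754×0.19 = 0.25322.
Under exogeneity, PAF = [P(Y=1) − p₀] / P(Y=1).
PAF = (0.25322 − 0.19) / 0.25322 ≈ 0.2497

PAF ≈ 0.250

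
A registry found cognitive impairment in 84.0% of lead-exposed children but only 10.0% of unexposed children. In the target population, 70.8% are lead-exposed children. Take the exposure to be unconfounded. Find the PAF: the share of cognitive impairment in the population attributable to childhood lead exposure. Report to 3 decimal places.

p₁ = 0.84, p₀ = 0.1.
Overall risk P(Y=1) = π·p₁ + (1−π)·p₀ = 0.708×0.84 + 0.292×0.1 = 0.62392.
Under exogeneity, PAF = [P(Y=1) − p₀] / P(Y=1).
PAF = (0.62392 − 0.1) / 0.62392 ≈ 0.8397

PAF ≈ 0.840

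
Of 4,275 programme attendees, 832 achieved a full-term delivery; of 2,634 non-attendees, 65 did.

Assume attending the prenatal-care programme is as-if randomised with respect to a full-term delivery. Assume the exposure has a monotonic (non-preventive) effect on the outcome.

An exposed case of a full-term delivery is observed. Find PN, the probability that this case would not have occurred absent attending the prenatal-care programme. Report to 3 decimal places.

p₁ = P(outcome | exposed) = 832/4275 = 0.19462
p₀ = P(outcome | unexposed) = 65/2634 = 0.024677
Under exogeneity and monotonicity, PN = (p₁ − p₀) / p₁.
PN = (0.19462 − 0.024677) / 0.19462 = 0.16994 / 0.19462 ≈ 0.8732

PN ≈ 0.873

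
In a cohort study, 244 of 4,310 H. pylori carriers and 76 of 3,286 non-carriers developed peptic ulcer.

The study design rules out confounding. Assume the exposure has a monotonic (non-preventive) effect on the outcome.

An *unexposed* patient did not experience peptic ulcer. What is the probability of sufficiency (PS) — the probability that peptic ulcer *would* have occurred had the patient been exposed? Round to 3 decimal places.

p₁ = P(outcome | exposed) = 244/4310 = 0.056613
p₀ = P(outcome | unexposed) = 76/3286 = 0.023128
Under exogeneity and monotonicity, PS = (p₁ − p₀) / (1 − p₀).
PS = (0.056613 − 0.023128) / (1 − 0.023128) = 0.033484 / 0.97687 ≈ 0.0343

PS ≈ 0.034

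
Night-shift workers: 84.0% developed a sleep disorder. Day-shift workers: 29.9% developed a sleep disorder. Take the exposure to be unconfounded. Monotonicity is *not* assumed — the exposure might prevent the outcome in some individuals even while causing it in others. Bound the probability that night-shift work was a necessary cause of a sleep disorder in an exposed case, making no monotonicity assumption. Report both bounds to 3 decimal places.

p₁ = 0.84, p₀ = 0.299.
Under exogeneity alone the bounds on PN are max{0,(p₁−p₀)/p₁} ≤ PN ≤ min{1,(1−p₀)/p₁}.
  lower = (p₁ − p₀)/p₁ = 0.541 / 0.84 ≈ 0.6440
  upper = min{1, (1 − p₀)/p₁} = 0.701 / 0.84 ≈ 0.8345

0.644 ≤ PN ≤ 0.835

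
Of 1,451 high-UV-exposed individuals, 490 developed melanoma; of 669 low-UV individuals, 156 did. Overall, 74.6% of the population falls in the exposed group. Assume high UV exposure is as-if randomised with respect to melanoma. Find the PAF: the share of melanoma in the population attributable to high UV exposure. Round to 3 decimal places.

PAF ≈ 0.251

p₁ = P(outcome | exposed) = 490/1451 = 0.3377
p₀ = P(outcome | unexposed) = 156/669 = 0.23318
Overall risk P(Y=1) = π·p₁ + (1−π)·p₀ = 0.746×0.3377 + 0.254×0.23318 = 0.31115.
Under exogeneity, PAF = [P(Y=1) − p₀] / P(Y=1).
PAF = (0.31115 − 0.23318) / 0.31115 ≈ 0.2506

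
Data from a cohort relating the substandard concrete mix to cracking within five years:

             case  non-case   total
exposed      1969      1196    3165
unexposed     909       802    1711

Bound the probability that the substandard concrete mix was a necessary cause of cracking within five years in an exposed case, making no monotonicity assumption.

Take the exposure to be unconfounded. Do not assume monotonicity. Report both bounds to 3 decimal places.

p₁ = P(outcome | exposed) = 1969/3165 = 0.62212
p₀ = P(outcome | unexposed) = 909/1711 = 0.53127
Under exogeneity alone the bounds on PN are max{0,(p₁−p₀)/p₁} ≤ PN ≤ min{1,(1−p₀)/p₁}.
  lower = (p₁ − p₀)/p₁ = 0.090849 / 0.62212 ≈ 0.1460
  upper = min{1, (1 − p₀)/p₁} = 0.46873 / 0.62212 ≈ 0.7534

0.146 ≤ PN ≤ 0.753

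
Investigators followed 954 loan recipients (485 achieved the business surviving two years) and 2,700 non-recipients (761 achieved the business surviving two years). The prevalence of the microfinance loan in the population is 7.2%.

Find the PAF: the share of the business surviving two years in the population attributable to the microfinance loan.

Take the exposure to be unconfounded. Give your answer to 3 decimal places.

p₁ = P(outcome | exposed) = 485/954 = 0.50839
p₀ = P(outcome | unexposed) = 761/2700 = 0.28185
Overall risk P(Y=1) = π·p₁ + (1−π)·p₀ = 0.072×0.50839 + 0.928×0.28185 = 0.29816.
Under exogeneity, PAF = [P(Y=1) − p₀] / P(Y=1).
PAF = (0.29816 − 0.28185) / 0.29816 ≈ 0.0547

PAF ≈ 0.055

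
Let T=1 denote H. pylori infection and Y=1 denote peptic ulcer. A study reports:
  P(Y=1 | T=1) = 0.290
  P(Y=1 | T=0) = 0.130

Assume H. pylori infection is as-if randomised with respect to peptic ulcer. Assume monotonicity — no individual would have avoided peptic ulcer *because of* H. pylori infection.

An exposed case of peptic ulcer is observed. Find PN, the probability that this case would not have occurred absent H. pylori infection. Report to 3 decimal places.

Let p₁ = 0.29, p₀ = 0.13.
Under exogeneity and monotonicity, PN = (p₁ − p₀) / p₁.
PN = (0.29 − 0.13) / 0.29 = 0.16 / 0.29 ≈ 0.5517

PN ≈ 0.552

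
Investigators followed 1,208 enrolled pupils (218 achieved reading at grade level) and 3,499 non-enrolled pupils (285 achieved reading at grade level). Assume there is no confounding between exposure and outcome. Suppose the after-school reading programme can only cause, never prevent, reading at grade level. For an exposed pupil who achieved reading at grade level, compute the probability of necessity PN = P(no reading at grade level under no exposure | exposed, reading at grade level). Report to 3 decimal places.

p₁ = P(outcome | exposed) = 218/1208 = 0.18046
p₀ = P(outcome | unexposed) = 285/3499 = 0.081452
Under exogeneity and monotonicity, PN = (p₁ − p₀) / p₁.
PN = (0.18046 − 0.081452) / 0.18046 = 0.099012 / 0.18046 ≈ 0.5487

PN ≈ 0.549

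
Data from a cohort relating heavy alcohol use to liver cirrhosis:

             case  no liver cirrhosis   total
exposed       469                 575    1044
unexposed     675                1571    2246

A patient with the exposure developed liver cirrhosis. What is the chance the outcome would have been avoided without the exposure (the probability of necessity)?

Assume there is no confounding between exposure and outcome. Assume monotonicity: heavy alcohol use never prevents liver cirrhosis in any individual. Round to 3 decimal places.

PN ≈ 0.331

p₁ = P(outcome | exposed) = 469/1044 = 0.44923
p₀ = P(outcome | unexposed) = 675/2246 = 0.30053
Under exogeneity and monotonicity, PN = (p₁ − p₀) / p₁.
PN = (0.44923 − 0.30053) / 0.44923 = 0.1487 / 0.44923 ≈ 0.3310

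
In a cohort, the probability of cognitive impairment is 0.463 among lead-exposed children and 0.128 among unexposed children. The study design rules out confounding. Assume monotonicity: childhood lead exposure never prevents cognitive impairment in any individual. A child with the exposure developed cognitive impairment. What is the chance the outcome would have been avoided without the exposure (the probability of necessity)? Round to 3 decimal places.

Let p₁ = 0.463, p₀ = 0.128.
Under exogeneity and monotonicity, PN = (p₁ − p₀) / p₁.
PN = (0.463 − 0.128) / 0.463 = 0.335 / 0.463 ≈ 0.7235

PN ≈ 0.724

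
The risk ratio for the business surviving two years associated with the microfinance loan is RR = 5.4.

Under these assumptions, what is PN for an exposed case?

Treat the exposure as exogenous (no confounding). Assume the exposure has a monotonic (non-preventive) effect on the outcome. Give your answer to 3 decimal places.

Under exogeneity and monotonicity, PN = (RR − 1) / RR = 1 − 1/RR.
PN = (5.4 − 1) / 5.4 = 4.4 / 5.4 ≈ 0.8148

PN ≈ 0.815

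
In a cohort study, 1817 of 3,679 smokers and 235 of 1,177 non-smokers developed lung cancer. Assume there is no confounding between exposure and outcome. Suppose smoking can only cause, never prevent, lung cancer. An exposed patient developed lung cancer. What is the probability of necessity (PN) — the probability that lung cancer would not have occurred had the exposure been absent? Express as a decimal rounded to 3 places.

PN ≈ 0.596

p₁ = P(outcome | exposed) = 1817/3679 = 0.49388
p₀ = P(outcome | unexposed) = 235/1177 = 0.19966
Under exogeneity and monotonicity, PN = (p₁ − p₀) / p₁.
PN = (0.49388 − 0.19966) / 0.49388 = 0.29422 / 0.49388 ≈ 0.5957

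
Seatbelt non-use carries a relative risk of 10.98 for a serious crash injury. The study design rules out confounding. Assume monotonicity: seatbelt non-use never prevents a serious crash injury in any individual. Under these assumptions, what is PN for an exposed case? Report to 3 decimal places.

Under exogeneity and monotonicity, PN = (RR − 1) / RR = 1 − 1/RR.
PN = (10.98 − 1) / 10.98 = 9.98 / 10.98 ≈ 0.9089

PN ≈ 0.909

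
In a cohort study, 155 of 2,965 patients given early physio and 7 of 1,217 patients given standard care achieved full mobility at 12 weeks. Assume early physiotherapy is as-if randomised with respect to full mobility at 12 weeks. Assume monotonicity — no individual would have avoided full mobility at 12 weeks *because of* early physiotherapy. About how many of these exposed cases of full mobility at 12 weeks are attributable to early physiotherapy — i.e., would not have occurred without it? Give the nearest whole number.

p₁ = P(outcome | exposed) = 155/2965 = 0.052277
p₀ = P(outcome | unexposed) = 7/1217 = 0.0057518
PN = (p₁ − p₀)/p₁ = (0.052277 − 0.0057518) / 0.052277 ≈ 0.88997.
Attributable cases ≈ PN × (exposed cases) = 0.88997 × 155 ≈ 137.95.

about 138 cases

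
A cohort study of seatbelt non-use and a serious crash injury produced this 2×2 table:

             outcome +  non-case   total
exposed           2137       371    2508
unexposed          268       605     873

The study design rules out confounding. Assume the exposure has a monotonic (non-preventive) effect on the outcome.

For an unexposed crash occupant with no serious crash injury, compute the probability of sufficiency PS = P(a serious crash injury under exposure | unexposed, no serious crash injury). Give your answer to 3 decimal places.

p₁ = P(outcome | exposed) = 2137/2508 = 0.85207
p₀ = P(outcome | unexposed) = 268/873 = 0.30699
Under exogeneity and monotonicity, PS = (p₁ − p₀) / (1 − p₀).
PS = (0.85207 − 0.30699) / (1 − 0.30699) = 0.54509 / 0.69301 ≈ 0.7865

PS ≈ 0.787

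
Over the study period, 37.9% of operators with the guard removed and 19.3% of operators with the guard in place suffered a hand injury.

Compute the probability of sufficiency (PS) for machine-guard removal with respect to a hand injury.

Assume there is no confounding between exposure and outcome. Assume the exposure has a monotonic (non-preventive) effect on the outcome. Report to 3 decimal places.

PS ≈ 0.230

p₁ = 0.379, p₀ = 0.193.
Under exogeneity and monotonicity, PS = (p₁ − p₀) / (1 − p₀).
PS = (0.379 − 0.193) / (1 − 0.193) = 0.186 / 0.807 ≈ 0.2305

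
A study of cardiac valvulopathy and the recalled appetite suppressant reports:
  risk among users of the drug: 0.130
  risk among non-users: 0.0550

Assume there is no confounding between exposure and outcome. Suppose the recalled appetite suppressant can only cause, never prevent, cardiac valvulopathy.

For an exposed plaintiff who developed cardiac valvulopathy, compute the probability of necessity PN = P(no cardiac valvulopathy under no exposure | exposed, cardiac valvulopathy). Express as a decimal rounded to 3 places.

PN ≈ 0.577

Let p₁ = 0.13, p₀ = 0.055.
Under exogeneity and monotonicity, PN = (p₁ − p₀) / p₁.
PN = (0.13 − 0.055) / 0.13 = 0.075 / 0.13 ≈ 0.5769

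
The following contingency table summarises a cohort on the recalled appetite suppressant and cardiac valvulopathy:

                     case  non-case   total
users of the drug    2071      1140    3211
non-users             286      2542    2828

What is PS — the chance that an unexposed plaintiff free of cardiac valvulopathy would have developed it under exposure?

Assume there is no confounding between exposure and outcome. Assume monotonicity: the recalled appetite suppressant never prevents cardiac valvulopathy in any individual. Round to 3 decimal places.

p₁ = P(outcome | exposed) = 2071/3211 = 0.64497
p₀ = P(outcome | unexposed) = 286/2828 = 0.10113
Under exogeneity and monotonicity, PS = (p₁ − p₀)/(1 − p₀).
PS = (0.64497 − 0.10113) / 0.89887 ≈ 0.6050

PS ≈ 0.605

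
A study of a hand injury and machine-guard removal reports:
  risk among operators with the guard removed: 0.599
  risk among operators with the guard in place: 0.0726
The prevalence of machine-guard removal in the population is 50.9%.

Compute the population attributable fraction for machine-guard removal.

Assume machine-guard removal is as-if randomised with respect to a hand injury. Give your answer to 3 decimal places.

Let p₁ = 0.599, p₀ = 0.0726.
Overall risk P(Y=1) = π·p₁ + (1−π)·p₀ = 0.509×0.599 + 0.491×0.0726 = 0.34054.
Under exogeneity, PAF = [P(Y=1) − p₀] / P(Y=1).
PAF = (0.34054 − 0.0726) / 0.34054 ≈ 0.7868

PAF ≈ 0.787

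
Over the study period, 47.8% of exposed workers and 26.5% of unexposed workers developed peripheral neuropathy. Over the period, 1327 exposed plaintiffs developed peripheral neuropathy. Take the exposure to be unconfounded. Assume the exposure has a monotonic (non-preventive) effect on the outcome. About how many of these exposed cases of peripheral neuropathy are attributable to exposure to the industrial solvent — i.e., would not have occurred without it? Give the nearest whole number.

p₁ = 0.478, p₀ = 0.265.
PN = (p₁ − p₀)/p₁ = (0.478 − 0.265) / 0.478 ≈ 0.44561.
Attributable cases ≈ PN × (exposed cases) = 0.44561 × 1327 ≈ 591.32.

about 591 cases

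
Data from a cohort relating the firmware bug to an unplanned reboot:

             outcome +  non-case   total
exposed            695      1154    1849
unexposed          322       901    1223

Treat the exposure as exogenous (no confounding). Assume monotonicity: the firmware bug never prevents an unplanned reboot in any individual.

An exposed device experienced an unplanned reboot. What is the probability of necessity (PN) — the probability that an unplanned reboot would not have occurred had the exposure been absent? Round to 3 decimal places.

p₁ = P(outcome | exposed) = 695/1849 = 0.37588
p₀ = P(outcome | unexposed) = 322/1223 = 0.26329
Under exogeneity and monotonicity, PN = (p₁ − p₀) / p₁.
PN = (0.37588 − 0.26329) / 0.37588 = 0.11259 / 0.37588 ≈ 0.2995

PN ≈ 0.300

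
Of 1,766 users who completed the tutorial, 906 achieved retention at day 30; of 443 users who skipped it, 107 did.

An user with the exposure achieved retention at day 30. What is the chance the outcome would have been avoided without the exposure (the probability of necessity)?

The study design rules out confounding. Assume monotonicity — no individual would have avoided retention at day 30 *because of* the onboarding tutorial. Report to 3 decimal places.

p₁ = P(outcome | exposed) = 906/1766 = 0.51302
p₀ = P(outcome | unexposed) = 107/443 = 0.24153
Under exogeneity and monotonicity, PN = (p₁ − p₀) / p₁.
PN = (0.51302 − 0.24153) / 0.51302 = 0.27149 / 0.51302 ≈ 0.5292

PN ≈ 0.529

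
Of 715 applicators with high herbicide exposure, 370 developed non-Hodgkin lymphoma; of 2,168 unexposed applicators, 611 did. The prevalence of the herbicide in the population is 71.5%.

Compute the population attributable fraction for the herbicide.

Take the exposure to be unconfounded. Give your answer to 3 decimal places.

PAF ≈ 0.374

p₁ = P(outcome | exposed) = 370/715 = 0.51748
p₀ = P(outcome | unexposed) = 611/2168 = 0.28183
Overall risk P(Y=1) = π·p₁ + (1−π)·p₀ = 0.715×0.51748 + 0.285×0.28183 = 0.45032.
Under exogeneity, PAF = [P(Y=1) − p₀] / P(Y=1).
PAF = (0.45032 − 0.28183) / 0.45032 ≈ 0.3742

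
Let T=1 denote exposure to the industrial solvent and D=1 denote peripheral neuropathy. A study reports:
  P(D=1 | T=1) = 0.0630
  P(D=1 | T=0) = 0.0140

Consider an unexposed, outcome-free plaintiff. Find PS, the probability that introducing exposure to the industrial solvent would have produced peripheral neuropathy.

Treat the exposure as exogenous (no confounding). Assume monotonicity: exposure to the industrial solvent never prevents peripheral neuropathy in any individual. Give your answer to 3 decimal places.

Let p₁ = 0.063, p₀ = 0.014.
Under exogeneity and monotonicity, PS = (p₁ − p₀) / (1 − p₀).
PS = (0.063 − 0.014) / (1 − 0.014) = 0.049 / 0.986 ≈ 0.0497

PS ≈ 0.050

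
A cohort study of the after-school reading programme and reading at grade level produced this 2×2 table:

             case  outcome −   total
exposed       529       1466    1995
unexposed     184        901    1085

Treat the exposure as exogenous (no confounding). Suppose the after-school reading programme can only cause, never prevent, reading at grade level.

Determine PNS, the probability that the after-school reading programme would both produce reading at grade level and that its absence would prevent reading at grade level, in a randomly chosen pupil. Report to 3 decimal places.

PNS ≈ 0.096

p₁ = P(outcome | exposed) = 529/1995 = 0.26516
p₀ = P(outcome | unexposed) = 184/1085 = 0.16959
Under exogeneity and monotonicity, PNS = p₁ − p₀.
PNS = 0.26516 − 0.16959 = 0.095578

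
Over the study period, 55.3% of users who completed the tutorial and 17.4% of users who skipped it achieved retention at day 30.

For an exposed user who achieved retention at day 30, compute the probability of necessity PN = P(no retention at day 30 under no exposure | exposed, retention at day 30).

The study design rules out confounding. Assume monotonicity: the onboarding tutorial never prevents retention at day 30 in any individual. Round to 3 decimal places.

p₁ = 0.553, p₀ = 0.174.
Under exogeneity and monotonicity, PN = (p₁ − p₀) / p₁.
PN = (0.553 − 0.174) / 0.553 = 0.379 / 0.553 ≈ 0.6854

PN ≈ 0.685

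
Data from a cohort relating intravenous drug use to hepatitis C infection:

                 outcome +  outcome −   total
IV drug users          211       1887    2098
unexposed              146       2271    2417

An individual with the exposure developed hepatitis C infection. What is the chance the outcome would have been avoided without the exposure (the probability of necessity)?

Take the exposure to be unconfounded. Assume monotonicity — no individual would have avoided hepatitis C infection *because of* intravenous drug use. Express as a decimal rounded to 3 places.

PN ≈ 0.399

p₁ = P(outcome | exposed) = 211/2098 = 0.10057
p₀ = P(outcome | unexposed) = 146/2417 = 0.060405
Under exogeneity and monotonicity, PN = (p₁ − p₀)/p₁.
PN = (0.10057 − 0.060405) / 0.10057 ≈ 0.3994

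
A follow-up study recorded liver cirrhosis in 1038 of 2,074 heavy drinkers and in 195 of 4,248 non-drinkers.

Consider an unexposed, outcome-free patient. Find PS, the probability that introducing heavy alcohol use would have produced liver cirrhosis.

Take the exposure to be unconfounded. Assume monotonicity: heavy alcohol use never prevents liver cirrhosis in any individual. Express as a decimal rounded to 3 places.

p₁ = P(outcome | exposed) = 1038/2074 = 0.50048
p₀ = P(outcome | unexposed) = 195/4248 = 0.045904
Under exogeneity and monotonicity, PS = (p₁ − p₀) / (1 − p₀).
PS = (0.50048 − 0.045904) / (1 − 0.045904) = 0.45458 / 0.9541 ≈ 0.4764

PS ≈ 0.476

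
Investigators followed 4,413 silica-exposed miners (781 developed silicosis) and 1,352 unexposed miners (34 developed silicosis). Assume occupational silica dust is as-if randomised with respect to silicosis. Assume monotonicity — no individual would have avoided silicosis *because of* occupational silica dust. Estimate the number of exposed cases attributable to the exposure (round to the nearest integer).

p₁ = P(outcome | exposed) = 781/4413 = 0.17698
p₀ = P(outcome | unexposed) = 34/1352 = 0.025148
PN = (p₁ − p₀)/p₁ = (0.17698 − 0.025148) / 0.17698 ≈ 0.85790.
Attributable cases ≈ PN × (exposed cases) = 0.85790 × 781 ≈ 670.02.

about 670 cases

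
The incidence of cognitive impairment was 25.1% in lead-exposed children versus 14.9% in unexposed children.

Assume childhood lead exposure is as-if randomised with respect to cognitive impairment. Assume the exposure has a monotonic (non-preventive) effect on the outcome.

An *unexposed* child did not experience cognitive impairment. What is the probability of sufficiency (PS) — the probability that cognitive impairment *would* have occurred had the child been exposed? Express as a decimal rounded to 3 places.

p₁ = 0.251, p₀ = 0.149.
Under exogeneity and monotonicity, PS = (p₁ − p₀) / (1 − p₀).
PS = (0.251 − 0.149) / (1 − 0.149) = 0.102 / 0.851 ≈ 0.1199

PS ≈ 0.120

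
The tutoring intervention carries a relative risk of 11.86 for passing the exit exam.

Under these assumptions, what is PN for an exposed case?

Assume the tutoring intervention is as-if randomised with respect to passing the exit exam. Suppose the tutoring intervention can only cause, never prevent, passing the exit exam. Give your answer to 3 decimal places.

Under exogeneity and monotonicity, PN = (RR − 1) / RR = 1 − 1/RR.
PN = (11.86 − 1) / 11.86 = 10.86 / 11.86 ≈ 0.9157

PN ≈ 0.916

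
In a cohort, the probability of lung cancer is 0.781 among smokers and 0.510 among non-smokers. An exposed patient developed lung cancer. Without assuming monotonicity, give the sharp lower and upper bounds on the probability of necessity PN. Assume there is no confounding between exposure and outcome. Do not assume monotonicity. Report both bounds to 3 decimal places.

Let p₁ = 0.781, p₀ = 0.51.
Under exogeneity alone the bounds on PN are max{0,(p₁−p₀)/p₁} ≤ PN ≤ min{1,(1−p₀)/p₁}.
  lower = (p₁ − p₀)/p₁ = 0.271 / 0.781 ≈ 0.3470
  upper = min{1, (1 − p₀)/p₁} = 0.49 / 0.781 ≈ 0.6274

0.347 ≤ PN ≤ 0.627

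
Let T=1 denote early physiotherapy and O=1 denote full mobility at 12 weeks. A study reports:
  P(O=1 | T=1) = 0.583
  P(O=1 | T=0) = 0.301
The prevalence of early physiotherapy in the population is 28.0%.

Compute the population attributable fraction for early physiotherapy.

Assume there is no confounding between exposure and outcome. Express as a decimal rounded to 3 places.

Let p₁ = 0.583, p₀ = 0.301.
Overall risk P(Y=1) = π·p₁ + (1−π)·p₀ = 0.28×0.583 + 0.72×0.301 = 0.37996.
Under exogeneity, PAF = [P(Y=1) − p₀] / P(Y=1).
PAF = (0.37996 − 0.301) / 0.37996 ≈ 0.2078

PAF ≈ 0.208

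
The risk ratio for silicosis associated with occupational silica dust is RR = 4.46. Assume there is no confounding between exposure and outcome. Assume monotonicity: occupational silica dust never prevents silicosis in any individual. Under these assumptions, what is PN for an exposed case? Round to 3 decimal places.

Under exogeneity and monotonicity, PN = (RR − 1) / RR = 1 − 1/RR.
PN = (4.46 − 1) / 4.46 = 3.46 / 4.46 ≈ 0.7758

PN ≈ 0.776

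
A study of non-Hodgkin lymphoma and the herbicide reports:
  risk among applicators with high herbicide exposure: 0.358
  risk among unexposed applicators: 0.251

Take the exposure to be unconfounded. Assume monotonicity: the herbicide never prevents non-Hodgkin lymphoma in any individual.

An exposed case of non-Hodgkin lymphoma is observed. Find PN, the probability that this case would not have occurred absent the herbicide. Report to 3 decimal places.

Let p₁ = 0.358, p₀ = 0.251.
Under exogeneity and monotonicity, PN = (p₁ − p₀) / p₁.
PN = (0.358 − 0.251) / 0.358 = 0.107 / 0.358 ≈ 0.2989

PN ≈ 0.299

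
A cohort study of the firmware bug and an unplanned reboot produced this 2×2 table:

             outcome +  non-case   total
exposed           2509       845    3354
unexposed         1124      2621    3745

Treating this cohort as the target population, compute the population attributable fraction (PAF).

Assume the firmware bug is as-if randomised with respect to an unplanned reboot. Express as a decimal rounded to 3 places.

p₁ = P(outcome | exposed) = 2509/3354 = 0.74806
p₀ = P(outcome | unexposed) = 1124/3745 = 0.30013
Exposure prevalence π = 3354/7099 = 0.47246; overall risk P(Y=1) = 0.51176.
Under exogeneity, PAF = [P(Y=1) − p₀]/P(Y=1).
PAF = (0.51176 − 0.30013) / 0.51176 ≈ 0.4135

PAF ≈ 0.414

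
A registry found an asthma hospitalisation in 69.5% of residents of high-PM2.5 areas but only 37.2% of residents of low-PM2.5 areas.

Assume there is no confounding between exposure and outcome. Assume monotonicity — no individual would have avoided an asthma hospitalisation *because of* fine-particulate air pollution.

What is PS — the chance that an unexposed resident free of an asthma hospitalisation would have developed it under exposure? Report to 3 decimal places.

p₁ = 0.695, p₀ = 0.372.
Under exogeneity and monotonicity, PS = (p₁ − p₀) / (1 − p₀).
PS = (0.695 − 0.372) / (1 − 0.372) = 0.323 / 0.628 ≈ 0.5143

PS ≈ 0.514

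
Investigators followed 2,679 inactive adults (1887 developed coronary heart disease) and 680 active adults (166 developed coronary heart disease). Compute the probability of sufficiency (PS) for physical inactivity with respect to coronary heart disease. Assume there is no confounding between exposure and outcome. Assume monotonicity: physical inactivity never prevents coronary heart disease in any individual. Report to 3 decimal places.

p₁ = P(outcome | exposed) = 1887/2679 = 0.70437
p₀ = P(outcome | unexposed) = 166/680 = 0.24412
Under exogeneity and monotonicity, PS = (p₁ − p₀) / (1 − p₀).
PS = (0.70437 − 0.24412) / (1 − 0.24412) = 0.46025 / 0.75588 ≈ 0.6089

PS ≈ 0.609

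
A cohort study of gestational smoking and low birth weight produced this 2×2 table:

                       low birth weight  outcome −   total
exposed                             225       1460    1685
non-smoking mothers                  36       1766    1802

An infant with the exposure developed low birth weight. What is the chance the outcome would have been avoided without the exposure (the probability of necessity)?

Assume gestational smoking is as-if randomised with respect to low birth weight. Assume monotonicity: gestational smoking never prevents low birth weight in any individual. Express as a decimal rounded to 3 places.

PN ≈ 0.850

p₁ = P(outcome | exposed) = 225/1685 = 0.13353
p₀ = P(outcome | unexposed) = 36/1802 = 0.019978
Under exogeneity and monotonicity, PN = (p₁ − p₀) / p₁.
PN = (0.13353 − 0.019978) / 0.13353 = 0.11355 / 0.13353 ≈ 0.8504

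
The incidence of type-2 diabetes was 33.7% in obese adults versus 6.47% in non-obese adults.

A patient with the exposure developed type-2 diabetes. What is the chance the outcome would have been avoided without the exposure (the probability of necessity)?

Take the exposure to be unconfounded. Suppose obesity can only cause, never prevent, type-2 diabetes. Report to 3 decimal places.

p₁ = 0.337, p₀ = 0.0647.
Under exogeneity and monotonicity, PN = (p₁ − p₀) / p₁.
PN = (0.337 − 0.0647) / 0.337 = 0.2723 / 0.337 ≈ 0.8080

PN ≈ 0.808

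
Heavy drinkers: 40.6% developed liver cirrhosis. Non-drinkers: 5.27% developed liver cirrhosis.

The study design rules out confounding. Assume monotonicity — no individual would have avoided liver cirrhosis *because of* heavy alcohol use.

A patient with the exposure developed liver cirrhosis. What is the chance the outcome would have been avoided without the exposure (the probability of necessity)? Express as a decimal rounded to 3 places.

PN ≈ 0.870

p₁ = 0.406, p₀ = 0.0527.
Under exogeneity and monotonicity, PN = (p₁ − p₀) / p₁.
PN = (0.406 − 0.0527) / 0.406 = 0.3533 / 0.406 ≈ 0.8702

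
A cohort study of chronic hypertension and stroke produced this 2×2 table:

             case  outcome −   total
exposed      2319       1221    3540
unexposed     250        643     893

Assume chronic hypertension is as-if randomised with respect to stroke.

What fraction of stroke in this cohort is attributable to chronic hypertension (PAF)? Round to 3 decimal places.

PAF ≈ 0.517

p₁ = P(outcome | exposed) = 2319/3540 = 0.65508
p₀ = P(outcome | unexposed) = 250/893 = 0.27996
Exposure prevalence π = 3540/4433 = 0.79856; overall risk P(Y=1) = 0.57952.
Under exogeneity, PAF = [P(Y=1) − p₀]/P(Y=1).
PAF = (0.57952 − 0.27996) / 0.57952 ≈ 0.5169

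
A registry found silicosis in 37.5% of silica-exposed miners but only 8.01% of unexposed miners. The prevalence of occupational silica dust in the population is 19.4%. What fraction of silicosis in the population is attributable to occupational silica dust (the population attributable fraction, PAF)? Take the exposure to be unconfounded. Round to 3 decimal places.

p₁ = 0.375, p₀ = 0.0801.
Overall risk P(Y=1) = π·p₁ + (1−π)·p₀ = 0.194×0.375 + 0.806×0.0801 = 0.13731.
Under exogeneity, PAF = [P(Y=1) − p₀] / P(Y=1).
PAF = (0.13731 − 0.0801) / 0.13731 ≈ 0.4167

PAF ≈ 0.417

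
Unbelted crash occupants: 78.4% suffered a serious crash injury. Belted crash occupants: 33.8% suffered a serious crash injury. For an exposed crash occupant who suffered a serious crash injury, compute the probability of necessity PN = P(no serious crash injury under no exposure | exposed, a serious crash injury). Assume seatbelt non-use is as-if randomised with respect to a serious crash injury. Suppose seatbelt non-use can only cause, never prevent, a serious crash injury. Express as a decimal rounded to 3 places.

p₁ = 0.784, p₀ = 0.338.
Under exogeneity and monotonicity, PN = (p₁ − p₀) / p₁.
PN = (0.784 − 0.338) / 0.784 = 0.446 / 0.784 ≈ 0.5689

PN ≈ 0.569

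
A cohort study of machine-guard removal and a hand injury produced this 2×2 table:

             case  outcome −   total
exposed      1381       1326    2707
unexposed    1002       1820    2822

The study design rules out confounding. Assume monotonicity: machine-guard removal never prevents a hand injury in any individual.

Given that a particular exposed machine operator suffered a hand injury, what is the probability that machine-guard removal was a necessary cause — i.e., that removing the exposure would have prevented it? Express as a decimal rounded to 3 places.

p₁ = P(outcome | exposed) = 1381/2707 = 0.51016
p₀ = P(outcome | unexposed) = 1002/2822 = 0.35507
Under exogeneity and monotonicity, PN = (p₁ − p₀) / p₁.
PN = (0.51016 − 0.35507) / 0.51016 = 0.15509 / 0.51016 ≈ 0.3040

PN ≈ 0.304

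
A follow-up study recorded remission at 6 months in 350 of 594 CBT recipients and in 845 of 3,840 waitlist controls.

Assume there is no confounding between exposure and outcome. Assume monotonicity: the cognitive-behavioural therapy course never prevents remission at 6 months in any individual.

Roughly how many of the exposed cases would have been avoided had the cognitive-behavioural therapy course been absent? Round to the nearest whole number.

about 219 cases

p₁ = P(outcome | exposed) = 350/594 = 0.58923
p₀ = P(outcome | unexposed) = 845/3840 = 0.22005
PN = (p₁ − p₀)/p₁ = (0.58923 − 0.22005) / 0.58923 ≈ 0.62654.
Attributable cases ≈ PN × (exposed cases) = 0.62654 × 350 ≈ 219.29.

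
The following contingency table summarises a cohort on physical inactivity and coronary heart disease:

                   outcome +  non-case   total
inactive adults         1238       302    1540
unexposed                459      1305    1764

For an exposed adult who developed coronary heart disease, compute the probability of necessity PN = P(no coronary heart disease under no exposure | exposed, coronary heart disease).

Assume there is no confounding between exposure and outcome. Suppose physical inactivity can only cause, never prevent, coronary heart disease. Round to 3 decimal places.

PN ≈ 0.676

p₁ = P(outcome | exposed) = 1238/1540 = 0.8039
p₀ = P(outcome | unexposed) = 459/1764 = 0.2602
Under exogeneity and monotonicity, PN = (p₁ − p₀) / p₁.
PN = (0.8039 − 0.2602) / 0.8039 = 0.54369 / 0.8039 ≈ 0.6763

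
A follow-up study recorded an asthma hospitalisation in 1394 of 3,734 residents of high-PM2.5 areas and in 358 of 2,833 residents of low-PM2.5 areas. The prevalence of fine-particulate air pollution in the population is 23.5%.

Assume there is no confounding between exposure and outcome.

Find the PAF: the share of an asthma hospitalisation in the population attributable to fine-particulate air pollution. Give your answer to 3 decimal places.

PAF ≈ 0.315

p₁ = P(outcome | exposed) = 1394/3734 = 0.37333
p₀ = P(outcome | unexposed) = 358/2833 = 0.12637
Overall risk P(Y=1) = π·p₁ + (1−π)·p₀ = 0.235×0.37333 + 0.765×0.12637 = 0.1844.
Under exogeneity, PAF = [P(Y=1) − p₀] / P(Y=1).
PAF = (0.1844 − 0.12637) / 0.1844 ≈ 0.3147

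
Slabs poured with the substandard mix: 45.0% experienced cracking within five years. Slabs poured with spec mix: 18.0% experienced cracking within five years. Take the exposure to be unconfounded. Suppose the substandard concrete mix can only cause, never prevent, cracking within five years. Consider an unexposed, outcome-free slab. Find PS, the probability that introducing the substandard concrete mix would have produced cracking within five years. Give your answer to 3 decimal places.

PS ≈ 0.329

p₁ = 0.45, p₀ = 0.18.
Under exogeneity and monotonicity, PS = (p₁ − p₀) / (1 − p₀).
PS = (0.45 − 0.18) / (1 − 0.18) = 0.27 / 0.82 ≈ 0.3293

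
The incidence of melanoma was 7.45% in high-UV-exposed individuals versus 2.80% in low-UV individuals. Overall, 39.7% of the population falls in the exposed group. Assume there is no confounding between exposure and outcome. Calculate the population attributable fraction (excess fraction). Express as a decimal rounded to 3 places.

PAF ≈ 0.397

p₁ = 0.0745, p₀ = 0.028.
Overall risk P(Y=1) = π·p₁ + (1−π)·p₀ = 0.397×0.0745 + 0.603×0.028 = 0.04646.
Under exogeneity, PAF = [P(Y=1) − p₀] / P(Y=1).
PAF = (0.04646 − 0.028) / 0.04646 ≈ 0.3973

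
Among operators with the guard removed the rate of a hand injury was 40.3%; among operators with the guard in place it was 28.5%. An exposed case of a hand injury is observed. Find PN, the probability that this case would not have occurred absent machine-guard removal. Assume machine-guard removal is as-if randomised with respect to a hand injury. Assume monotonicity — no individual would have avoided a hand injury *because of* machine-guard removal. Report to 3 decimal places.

p₁ = 0.403, p₀ = 0.285.
Under exogeneity and monotonicity, PN = (p₁ − p₀) / p₁.
PN = (0.403 − 0.285) / 0.403 = 0.118 / 0.403 ≈ 0.2928

PN ≈ 0.293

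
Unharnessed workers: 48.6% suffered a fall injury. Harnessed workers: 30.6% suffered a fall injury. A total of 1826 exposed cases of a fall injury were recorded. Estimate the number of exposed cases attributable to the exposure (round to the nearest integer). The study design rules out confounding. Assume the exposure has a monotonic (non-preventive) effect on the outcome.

about 676 cases

p₁ = 0.486, p₀ = 0.306.
PN = (p₁ − p₀)/p₁ = (0.486 − 0.306) / 0.486 ≈ 0.37037.
Attributable cases ≈ PN × (exposed cases) = 0.37037 × 1826 ≈ 676.30.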